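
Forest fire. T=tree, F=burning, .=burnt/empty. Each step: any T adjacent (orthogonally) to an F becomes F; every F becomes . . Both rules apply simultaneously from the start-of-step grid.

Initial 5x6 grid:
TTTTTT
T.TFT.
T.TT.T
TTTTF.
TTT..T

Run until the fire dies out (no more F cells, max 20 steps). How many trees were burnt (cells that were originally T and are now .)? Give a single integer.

Step 1: +5 fires, +2 burnt (F count now 5)
Step 2: +4 fires, +5 burnt (F count now 4)
Step 3: +4 fires, +4 burnt (F count now 4)
Step 4: +3 fires, +4 burnt (F count now 3)
Step 5: +3 fires, +3 burnt (F count now 3)
Step 6: +0 fires, +3 burnt (F count now 0)
Fire out after step 6
Initially T: 21, now '.': 28
Total burnt (originally-T cells now '.'): 19

Answer: 19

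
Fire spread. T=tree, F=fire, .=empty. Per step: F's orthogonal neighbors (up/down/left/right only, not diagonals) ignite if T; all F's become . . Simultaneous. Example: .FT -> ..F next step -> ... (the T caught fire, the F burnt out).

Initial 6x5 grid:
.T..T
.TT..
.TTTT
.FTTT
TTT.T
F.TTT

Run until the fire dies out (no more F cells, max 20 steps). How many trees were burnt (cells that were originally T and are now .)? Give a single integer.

Answer: 17

Derivation:
Step 1: +4 fires, +2 burnt (F count now 4)
Step 2: +4 fires, +4 burnt (F count now 4)
Step 3: +5 fires, +4 burnt (F count now 5)
Step 4: +3 fires, +5 burnt (F count now 3)
Step 5: +1 fires, +3 burnt (F count now 1)
Step 6: +0 fires, +1 burnt (F count now 0)
Fire out after step 6
Initially T: 18, now '.': 29
Total burnt (originally-T cells now '.'): 17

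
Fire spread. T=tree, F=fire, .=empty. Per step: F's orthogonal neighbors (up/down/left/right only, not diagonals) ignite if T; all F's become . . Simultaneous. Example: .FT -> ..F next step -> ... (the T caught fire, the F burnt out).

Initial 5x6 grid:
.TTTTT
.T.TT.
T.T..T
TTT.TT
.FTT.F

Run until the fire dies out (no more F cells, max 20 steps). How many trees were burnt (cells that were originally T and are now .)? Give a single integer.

Answer: 10

Derivation:
Step 1: +3 fires, +2 burnt (F count now 3)
Step 2: +5 fires, +3 burnt (F count now 5)
Step 3: +2 fires, +5 burnt (F count now 2)
Step 4: +0 fires, +2 burnt (F count now 0)
Fire out after step 4
Initially T: 18, now '.': 22
Total burnt (originally-T cells now '.'): 10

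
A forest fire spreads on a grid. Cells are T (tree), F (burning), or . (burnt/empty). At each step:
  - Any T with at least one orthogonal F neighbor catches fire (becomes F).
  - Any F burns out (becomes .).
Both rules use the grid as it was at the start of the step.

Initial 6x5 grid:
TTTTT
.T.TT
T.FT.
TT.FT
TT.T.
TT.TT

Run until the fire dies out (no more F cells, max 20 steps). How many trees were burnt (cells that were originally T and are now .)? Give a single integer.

Step 1: +3 fires, +2 burnt (F count now 3)
Step 2: +2 fires, +3 burnt (F count now 2)
Step 3: +3 fires, +2 burnt (F count now 3)
Step 4: +2 fires, +3 burnt (F count now 2)
Step 5: +1 fires, +2 burnt (F count now 1)
Step 6: +2 fires, +1 burnt (F count now 2)
Step 7: +0 fires, +2 burnt (F count now 0)
Fire out after step 7
Initially T: 20, now '.': 23
Total burnt (originally-T cells now '.'): 13

Answer: 13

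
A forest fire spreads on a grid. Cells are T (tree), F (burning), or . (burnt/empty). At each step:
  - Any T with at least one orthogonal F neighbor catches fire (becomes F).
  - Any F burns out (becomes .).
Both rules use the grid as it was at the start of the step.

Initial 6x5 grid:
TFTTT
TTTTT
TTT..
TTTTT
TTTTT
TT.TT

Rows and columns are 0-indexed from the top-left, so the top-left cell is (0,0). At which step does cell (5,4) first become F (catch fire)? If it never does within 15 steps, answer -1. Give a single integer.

Step 1: cell (5,4)='T' (+3 fires, +1 burnt)
Step 2: cell (5,4)='T' (+4 fires, +3 burnt)
Step 3: cell (5,4)='T' (+5 fires, +4 burnt)
Step 4: cell (5,4)='T' (+4 fires, +5 burnt)
Step 5: cell (5,4)='T' (+4 fires, +4 burnt)
Step 6: cell (5,4)='T' (+3 fires, +4 burnt)
Step 7: cell (5,4)='T' (+2 fires, +3 burnt)
Step 8: cell (5,4)='F' (+1 fires, +2 burnt)
  -> target ignites at step 8
Step 9: cell (5,4)='.' (+0 fires, +1 burnt)
  fire out at step 9

8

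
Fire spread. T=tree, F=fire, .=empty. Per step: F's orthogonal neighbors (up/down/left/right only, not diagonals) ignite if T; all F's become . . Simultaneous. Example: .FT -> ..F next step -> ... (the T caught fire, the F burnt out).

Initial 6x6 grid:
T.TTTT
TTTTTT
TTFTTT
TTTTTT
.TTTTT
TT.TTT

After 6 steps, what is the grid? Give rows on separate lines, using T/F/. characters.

Step 1: 4 trees catch fire, 1 burn out
  T.TTTT
  TTFTTT
  TF.FTT
  TTFTTT
  .TTTTT
  TT.TTT
Step 2: 8 trees catch fire, 4 burn out
  T.FTTT
  TF.FTT
  F...FT
  TF.FTT
  .TFTTT
  TT.TTT
Step 3: 8 trees catch fire, 8 burn out
  T..FTT
  F...FT
  .....F
  F...FT
  .F.FTT
  TT.TTT
Step 4: 7 trees catch fire, 8 burn out
  F...FT
  .....F
  ......
  .....F
  ....FT
  TF.FTT
Step 5: 4 trees catch fire, 7 burn out
  .....F
  ......
  ......
  ......
  .....F
  F...FT
Step 6: 1 trees catch fire, 4 burn out
  ......
  ......
  ......
  ......
  ......
  .....F

......
......
......
......
......
.....F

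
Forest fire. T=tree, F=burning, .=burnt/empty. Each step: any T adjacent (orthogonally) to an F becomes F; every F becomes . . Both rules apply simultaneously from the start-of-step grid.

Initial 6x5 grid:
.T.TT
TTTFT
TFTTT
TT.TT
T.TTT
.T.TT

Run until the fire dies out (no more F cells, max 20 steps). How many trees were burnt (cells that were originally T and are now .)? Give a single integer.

Step 1: +8 fires, +2 burnt (F count now 8)
Step 2: +6 fires, +8 burnt (F count now 6)
Step 3: +3 fires, +6 burnt (F count now 3)
Step 4: +3 fires, +3 burnt (F count now 3)
Step 5: +1 fires, +3 burnt (F count now 1)
Step 6: +0 fires, +1 burnt (F count now 0)
Fire out after step 6
Initially T: 22, now '.': 29
Total burnt (originally-T cells now '.'): 21

Answer: 21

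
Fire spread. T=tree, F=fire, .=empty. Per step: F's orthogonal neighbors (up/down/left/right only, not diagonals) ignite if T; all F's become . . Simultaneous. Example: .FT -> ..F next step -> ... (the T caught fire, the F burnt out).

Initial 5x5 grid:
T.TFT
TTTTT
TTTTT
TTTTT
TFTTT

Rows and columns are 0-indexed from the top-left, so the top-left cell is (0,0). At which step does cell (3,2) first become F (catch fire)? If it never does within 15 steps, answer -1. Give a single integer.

Step 1: cell (3,2)='T' (+6 fires, +2 burnt)
Step 2: cell (3,2)='F' (+7 fires, +6 burnt)
  -> target ignites at step 2
Step 3: cell (3,2)='.' (+6 fires, +7 burnt)
Step 4: cell (3,2)='.' (+2 fires, +6 burnt)
Step 5: cell (3,2)='.' (+1 fires, +2 burnt)
Step 6: cell (3,2)='.' (+0 fires, +1 burnt)
  fire out at step 6

2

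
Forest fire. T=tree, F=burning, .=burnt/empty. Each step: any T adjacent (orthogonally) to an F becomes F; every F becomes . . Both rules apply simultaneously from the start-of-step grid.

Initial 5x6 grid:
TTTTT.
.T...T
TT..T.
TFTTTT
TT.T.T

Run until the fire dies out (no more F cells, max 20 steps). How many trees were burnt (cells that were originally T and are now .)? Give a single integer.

Step 1: +4 fires, +1 burnt (F count now 4)
Step 2: +4 fires, +4 burnt (F count now 4)
Step 3: +3 fires, +4 burnt (F count now 3)
Step 4: +4 fires, +3 burnt (F count now 4)
Step 5: +2 fires, +4 burnt (F count now 2)
Step 6: +1 fires, +2 burnt (F count now 1)
Step 7: +0 fires, +1 burnt (F count now 0)
Fire out after step 7
Initially T: 19, now '.': 29
Total burnt (originally-T cells now '.'): 18

Answer: 18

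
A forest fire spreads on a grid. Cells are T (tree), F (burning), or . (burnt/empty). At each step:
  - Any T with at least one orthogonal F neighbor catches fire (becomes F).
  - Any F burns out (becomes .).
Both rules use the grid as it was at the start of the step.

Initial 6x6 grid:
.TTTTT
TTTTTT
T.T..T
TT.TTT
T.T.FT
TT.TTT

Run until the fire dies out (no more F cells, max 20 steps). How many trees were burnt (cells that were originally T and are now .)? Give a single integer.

Answer: 26

Derivation:
Step 1: +3 fires, +1 burnt (F count now 3)
Step 2: +4 fires, +3 burnt (F count now 4)
Step 3: +1 fires, +4 burnt (F count now 1)
Step 4: +1 fires, +1 burnt (F count now 1)
Step 5: +2 fires, +1 burnt (F count now 2)
Step 6: +2 fires, +2 burnt (F count now 2)
Step 7: +2 fires, +2 burnt (F count now 2)
Step 8: +3 fires, +2 burnt (F count now 3)
Step 9: +2 fires, +3 burnt (F count now 2)
Step 10: +1 fires, +2 burnt (F count now 1)
Step 11: +1 fires, +1 burnt (F count now 1)
Step 12: +2 fires, +1 burnt (F count now 2)
Step 13: +1 fires, +2 burnt (F count now 1)
Step 14: +1 fires, +1 burnt (F count now 1)
Step 15: +0 fires, +1 burnt (F count now 0)
Fire out after step 15
Initially T: 27, now '.': 35
Total burnt (originally-T cells now '.'): 26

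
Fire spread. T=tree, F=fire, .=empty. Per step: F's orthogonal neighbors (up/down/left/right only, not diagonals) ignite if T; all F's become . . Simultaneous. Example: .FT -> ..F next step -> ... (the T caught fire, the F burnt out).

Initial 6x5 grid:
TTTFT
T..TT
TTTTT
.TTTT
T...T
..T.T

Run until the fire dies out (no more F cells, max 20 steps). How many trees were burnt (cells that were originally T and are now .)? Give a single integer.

Step 1: +3 fires, +1 burnt (F count now 3)
Step 2: +3 fires, +3 burnt (F count now 3)
Step 3: +4 fires, +3 burnt (F count now 4)
Step 4: +4 fires, +4 burnt (F count now 4)
Step 5: +3 fires, +4 burnt (F count now 3)
Step 6: +1 fires, +3 burnt (F count now 1)
Step 7: +0 fires, +1 burnt (F count now 0)
Fire out after step 7
Initially T: 20, now '.': 28
Total burnt (originally-T cells now '.'): 18

Answer: 18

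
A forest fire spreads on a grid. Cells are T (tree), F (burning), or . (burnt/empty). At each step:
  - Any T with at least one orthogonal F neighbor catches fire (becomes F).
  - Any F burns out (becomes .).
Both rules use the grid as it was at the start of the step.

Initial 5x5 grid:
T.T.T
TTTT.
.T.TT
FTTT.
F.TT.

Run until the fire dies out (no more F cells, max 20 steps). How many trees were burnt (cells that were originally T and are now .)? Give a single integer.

Step 1: +1 fires, +2 burnt (F count now 1)
Step 2: +2 fires, +1 burnt (F count now 2)
Step 3: +3 fires, +2 burnt (F count now 3)
Step 4: +4 fires, +3 burnt (F count now 4)
Step 5: +4 fires, +4 burnt (F count now 4)
Step 6: +0 fires, +4 burnt (F count now 0)
Fire out after step 6
Initially T: 15, now '.': 24
Total burnt (originally-T cells now '.'): 14

Answer: 14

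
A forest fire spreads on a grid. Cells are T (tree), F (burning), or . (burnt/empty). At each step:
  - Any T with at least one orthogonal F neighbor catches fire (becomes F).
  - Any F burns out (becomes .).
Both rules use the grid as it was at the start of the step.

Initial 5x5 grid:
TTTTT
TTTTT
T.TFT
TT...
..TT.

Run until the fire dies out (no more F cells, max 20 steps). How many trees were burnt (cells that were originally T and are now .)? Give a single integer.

Step 1: +3 fires, +1 burnt (F count now 3)
Step 2: +3 fires, +3 burnt (F count now 3)
Step 3: +3 fires, +3 burnt (F count now 3)
Step 4: +2 fires, +3 burnt (F count now 2)
Step 5: +2 fires, +2 burnt (F count now 2)
Step 6: +1 fires, +2 burnt (F count now 1)
Step 7: +1 fires, +1 burnt (F count now 1)
Step 8: +0 fires, +1 burnt (F count now 0)
Fire out after step 8
Initially T: 17, now '.': 23
Total burnt (originally-T cells now '.'): 15

Answer: 15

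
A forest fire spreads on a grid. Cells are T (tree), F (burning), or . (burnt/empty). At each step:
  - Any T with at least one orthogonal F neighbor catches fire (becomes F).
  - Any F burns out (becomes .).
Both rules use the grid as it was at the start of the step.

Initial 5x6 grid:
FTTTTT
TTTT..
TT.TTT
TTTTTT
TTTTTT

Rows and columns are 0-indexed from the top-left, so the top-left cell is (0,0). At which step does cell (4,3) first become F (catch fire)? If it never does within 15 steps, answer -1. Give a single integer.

Step 1: cell (4,3)='T' (+2 fires, +1 burnt)
Step 2: cell (4,3)='T' (+3 fires, +2 burnt)
Step 3: cell (4,3)='T' (+4 fires, +3 burnt)
Step 4: cell (4,3)='T' (+4 fires, +4 burnt)
Step 5: cell (4,3)='T' (+4 fires, +4 burnt)
Step 6: cell (4,3)='T' (+3 fires, +4 burnt)
Step 7: cell (4,3)='F' (+3 fires, +3 burnt)
  -> target ignites at step 7
Step 8: cell (4,3)='.' (+2 fires, +3 burnt)
Step 9: cell (4,3)='.' (+1 fires, +2 burnt)
Step 10: cell (4,3)='.' (+0 fires, +1 burnt)
  fire out at step 10

7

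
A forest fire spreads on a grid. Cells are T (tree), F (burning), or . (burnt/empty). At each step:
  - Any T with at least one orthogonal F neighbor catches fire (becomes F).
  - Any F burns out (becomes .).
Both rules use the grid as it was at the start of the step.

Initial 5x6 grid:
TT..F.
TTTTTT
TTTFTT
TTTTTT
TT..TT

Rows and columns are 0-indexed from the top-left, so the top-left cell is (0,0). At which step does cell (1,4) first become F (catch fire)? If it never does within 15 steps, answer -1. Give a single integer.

Step 1: cell (1,4)='F' (+5 fires, +2 burnt)
  -> target ignites at step 1
Step 2: cell (1,4)='.' (+6 fires, +5 burnt)
Step 3: cell (1,4)='.' (+5 fires, +6 burnt)
Step 4: cell (1,4)='.' (+5 fires, +5 burnt)
Step 5: cell (1,4)='.' (+2 fires, +5 burnt)
Step 6: cell (1,4)='.' (+0 fires, +2 burnt)
  fire out at step 6

1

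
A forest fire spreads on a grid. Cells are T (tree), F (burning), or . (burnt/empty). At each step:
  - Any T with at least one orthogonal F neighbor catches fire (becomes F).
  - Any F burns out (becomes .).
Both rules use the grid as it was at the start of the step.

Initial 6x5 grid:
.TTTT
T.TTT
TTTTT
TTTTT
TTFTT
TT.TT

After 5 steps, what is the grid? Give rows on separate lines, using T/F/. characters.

Step 1: 3 trees catch fire, 1 burn out
  .TTTT
  T.TTT
  TTTTT
  TTFTT
  TF.FT
  TT.TT
Step 2: 7 trees catch fire, 3 burn out
  .TTTT
  T.TTT
  TTFTT
  TF.FT
  F...F
  TF.FT
Step 3: 7 trees catch fire, 7 burn out
  .TTTT
  T.FTT
  TF.FT
  F...F
  .....
  F...F
Step 4: 4 trees catch fire, 7 burn out
  .TFTT
  T..FT
  F...F
  .....
  .....
  .....
Step 5: 4 trees catch fire, 4 burn out
  .F.FT
  F...F
  .....
  .....
  .....
  .....

.F.FT
F...F
.....
.....
.....
.....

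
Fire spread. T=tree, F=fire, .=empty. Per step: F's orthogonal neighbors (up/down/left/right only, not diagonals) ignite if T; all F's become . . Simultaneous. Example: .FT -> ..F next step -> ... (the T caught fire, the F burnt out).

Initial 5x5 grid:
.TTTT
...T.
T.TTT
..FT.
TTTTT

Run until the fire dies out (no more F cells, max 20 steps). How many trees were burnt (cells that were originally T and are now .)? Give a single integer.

Answer: 14

Derivation:
Step 1: +3 fires, +1 burnt (F count now 3)
Step 2: +3 fires, +3 burnt (F count now 3)
Step 3: +4 fires, +3 burnt (F count now 4)
Step 4: +1 fires, +4 burnt (F count now 1)
Step 5: +2 fires, +1 burnt (F count now 2)
Step 6: +1 fires, +2 burnt (F count now 1)
Step 7: +0 fires, +1 burnt (F count now 0)
Fire out after step 7
Initially T: 15, now '.': 24
Total burnt (originally-T cells now '.'): 14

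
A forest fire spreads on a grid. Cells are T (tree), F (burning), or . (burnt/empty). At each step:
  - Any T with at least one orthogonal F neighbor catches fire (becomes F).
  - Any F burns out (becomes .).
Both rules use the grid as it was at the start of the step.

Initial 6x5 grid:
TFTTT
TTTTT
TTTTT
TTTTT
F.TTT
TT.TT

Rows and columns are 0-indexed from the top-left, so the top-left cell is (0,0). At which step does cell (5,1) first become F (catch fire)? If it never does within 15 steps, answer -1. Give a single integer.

Step 1: cell (5,1)='T' (+5 fires, +2 burnt)
Step 2: cell (5,1)='F' (+7 fires, +5 burnt)
  -> target ignites at step 2
Step 3: cell (5,1)='.' (+4 fires, +7 burnt)
Step 4: cell (5,1)='.' (+4 fires, +4 burnt)
Step 5: cell (5,1)='.' (+3 fires, +4 burnt)
Step 6: cell (5,1)='.' (+2 fires, +3 burnt)
Step 7: cell (5,1)='.' (+1 fires, +2 burnt)
Step 8: cell (5,1)='.' (+0 fires, +1 burnt)
  fire out at step 8

2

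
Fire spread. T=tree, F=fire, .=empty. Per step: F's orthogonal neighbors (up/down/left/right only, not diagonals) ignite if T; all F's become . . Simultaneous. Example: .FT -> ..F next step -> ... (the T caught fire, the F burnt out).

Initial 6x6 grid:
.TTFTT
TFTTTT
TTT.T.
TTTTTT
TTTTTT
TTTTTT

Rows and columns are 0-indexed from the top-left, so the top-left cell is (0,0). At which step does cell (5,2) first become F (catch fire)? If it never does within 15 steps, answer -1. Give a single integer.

Step 1: cell (5,2)='T' (+7 fires, +2 burnt)
Step 2: cell (5,2)='T' (+5 fires, +7 burnt)
Step 3: cell (5,2)='T' (+5 fires, +5 burnt)
Step 4: cell (5,2)='T' (+5 fires, +5 burnt)
Step 5: cell (5,2)='F' (+5 fires, +5 burnt)
  -> target ignites at step 5
Step 6: cell (5,2)='.' (+3 fires, +5 burnt)
Step 7: cell (5,2)='.' (+1 fires, +3 burnt)
Step 8: cell (5,2)='.' (+0 fires, +1 burnt)
  fire out at step 8

5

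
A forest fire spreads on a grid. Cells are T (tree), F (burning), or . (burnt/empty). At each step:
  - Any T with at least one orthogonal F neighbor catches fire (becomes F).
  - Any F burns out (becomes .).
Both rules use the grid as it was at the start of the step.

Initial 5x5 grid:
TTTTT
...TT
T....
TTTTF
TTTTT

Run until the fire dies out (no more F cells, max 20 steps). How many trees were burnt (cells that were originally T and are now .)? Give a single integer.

Step 1: +2 fires, +1 burnt (F count now 2)
Step 2: +2 fires, +2 burnt (F count now 2)
Step 3: +2 fires, +2 burnt (F count now 2)
Step 4: +2 fires, +2 burnt (F count now 2)
Step 5: +2 fires, +2 burnt (F count now 2)
Step 6: +0 fires, +2 burnt (F count now 0)
Fire out after step 6
Initially T: 17, now '.': 18
Total burnt (originally-T cells now '.'): 10

Answer: 10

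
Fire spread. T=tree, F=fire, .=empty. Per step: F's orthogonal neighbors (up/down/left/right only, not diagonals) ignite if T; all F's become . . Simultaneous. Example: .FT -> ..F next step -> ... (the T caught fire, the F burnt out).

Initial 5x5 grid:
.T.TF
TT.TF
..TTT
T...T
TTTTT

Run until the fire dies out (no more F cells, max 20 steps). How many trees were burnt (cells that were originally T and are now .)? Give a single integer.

Step 1: +3 fires, +2 burnt (F count now 3)
Step 2: +2 fires, +3 burnt (F count now 2)
Step 3: +2 fires, +2 burnt (F count now 2)
Step 4: +1 fires, +2 burnt (F count now 1)
Step 5: +1 fires, +1 burnt (F count now 1)
Step 6: +1 fires, +1 burnt (F count now 1)
Step 7: +1 fires, +1 burnt (F count now 1)
Step 8: +1 fires, +1 burnt (F count now 1)
Step 9: +0 fires, +1 burnt (F count now 0)
Fire out after step 9
Initially T: 15, now '.': 22
Total burnt (originally-T cells now '.'): 12

Answer: 12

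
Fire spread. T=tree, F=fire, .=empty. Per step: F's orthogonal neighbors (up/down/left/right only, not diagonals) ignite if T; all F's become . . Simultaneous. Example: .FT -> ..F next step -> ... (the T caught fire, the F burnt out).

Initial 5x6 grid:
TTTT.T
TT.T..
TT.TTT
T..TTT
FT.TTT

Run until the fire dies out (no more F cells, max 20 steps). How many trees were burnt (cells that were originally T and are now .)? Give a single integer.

Answer: 20

Derivation:
Step 1: +2 fires, +1 burnt (F count now 2)
Step 2: +1 fires, +2 burnt (F count now 1)
Step 3: +2 fires, +1 burnt (F count now 2)
Step 4: +2 fires, +2 burnt (F count now 2)
Step 5: +1 fires, +2 burnt (F count now 1)
Step 6: +1 fires, +1 burnt (F count now 1)
Step 7: +1 fires, +1 burnt (F count now 1)
Step 8: +1 fires, +1 burnt (F count now 1)
Step 9: +1 fires, +1 burnt (F count now 1)
Step 10: +2 fires, +1 burnt (F count now 2)
Step 11: +3 fires, +2 burnt (F count now 3)
Step 12: +2 fires, +3 burnt (F count now 2)
Step 13: +1 fires, +2 burnt (F count now 1)
Step 14: +0 fires, +1 burnt (F count now 0)
Fire out after step 14
Initially T: 21, now '.': 29
Total burnt (originally-T cells now '.'): 20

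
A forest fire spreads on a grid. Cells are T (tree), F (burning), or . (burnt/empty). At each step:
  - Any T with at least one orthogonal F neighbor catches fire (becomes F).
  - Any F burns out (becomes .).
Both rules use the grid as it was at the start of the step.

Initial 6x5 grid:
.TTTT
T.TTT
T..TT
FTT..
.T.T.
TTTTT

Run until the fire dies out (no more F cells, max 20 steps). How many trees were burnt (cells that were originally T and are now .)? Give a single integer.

Step 1: +2 fires, +1 burnt (F count now 2)
Step 2: +3 fires, +2 burnt (F count now 3)
Step 3: +1 fires, +3 burnt (F count now 1)
Step 4: +2 fires, +1 burnt (F count now 2)
Step 5: +1 fires, +2 burnt (F count now 1)
Step 6: +2 fires, +1 burnt (F count now 2)
Step 7: +0 fires, +2 burnt (F count now 0)
Fire out after step 7
Initially T: 20, now '.': 21
Total burnt (originally-T cells now '.'): 11

Answer: 11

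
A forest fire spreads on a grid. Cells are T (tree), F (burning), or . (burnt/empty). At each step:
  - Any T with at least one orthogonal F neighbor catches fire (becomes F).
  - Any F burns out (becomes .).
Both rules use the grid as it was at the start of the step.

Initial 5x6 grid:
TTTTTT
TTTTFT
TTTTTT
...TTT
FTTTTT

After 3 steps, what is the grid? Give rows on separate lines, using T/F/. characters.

Step 1: 5 trees catch fire, 2 burn out
  TTTTFT
  TTTF.F
  TTTTFT
  ...TTT
  .FTTTT
Step 2: 7 trees catch fire, 5 burn out
  TTTF.F
  TTF...
  TTTF.F
  ...TFT
  ..FTTT
Step 3: 7 trees catch fire, 7 burn out
  TTF...
  TF....
  TTF...
  ...F.F
  ...FFT

TTF...
TF....
TTF...
...F.F
...FFT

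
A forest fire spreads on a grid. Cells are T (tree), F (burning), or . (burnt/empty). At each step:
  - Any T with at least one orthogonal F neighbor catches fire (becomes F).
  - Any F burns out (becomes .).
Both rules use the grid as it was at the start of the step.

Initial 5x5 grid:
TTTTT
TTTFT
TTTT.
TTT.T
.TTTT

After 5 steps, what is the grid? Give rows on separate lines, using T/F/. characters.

Step 1: 4 trees catch fire, 1 burn out
  TTTFT
  TTF.F
  TTTF.
  TTT.T
  .TTTT
Step 2: 4 trees catch fire, 4 burn out
  TTF.F
  TF...
  TTF..
  TTT.T
  .TTTT
Step 3: 4 trees catch fire, 4 burn out
  TF...
  F....
  TF...
  TTF.T
  .TTTT
Step 4: 4 trees catch fire, 4 burn out
  F....
  .....
  F....
  TF..T
  .TFTT
Step 5: 3 trees catch fire, 4 burn out
  .....
  .....
  .....
  F...T
  .F.FT

.....
.....
.....
F...T
.F.FT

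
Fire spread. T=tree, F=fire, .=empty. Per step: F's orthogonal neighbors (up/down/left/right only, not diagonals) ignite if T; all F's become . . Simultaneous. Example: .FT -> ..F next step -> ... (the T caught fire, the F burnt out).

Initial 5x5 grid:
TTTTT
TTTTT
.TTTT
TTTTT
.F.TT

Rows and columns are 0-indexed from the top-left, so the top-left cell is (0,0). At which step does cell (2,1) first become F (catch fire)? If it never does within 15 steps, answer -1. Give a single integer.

Step 1: cell (2,1)='T' (+1 fires, +1 burnt)
Step 2: cell (2,1)='F' (+3 fires, +1 burnt)
  -> target ignites at step 2
Step 3: cell (2,1)='.' (+3 fires, +3 burnt)
Step 4: cell (2,1)='.' (+6 fires, +3 burnt)
Step 5: cell (2,1)='.' (+5 fires, +6 burnt)
Step 6: cell (2,1)='.' (+2 fires, +5 burnt)
Step 7: cell (2,1)='.' (+1 fires, +2 burnt)
Step 8: cell (2,1)='.' (+0 fires, +1 burnt)
  fire out at step 8

2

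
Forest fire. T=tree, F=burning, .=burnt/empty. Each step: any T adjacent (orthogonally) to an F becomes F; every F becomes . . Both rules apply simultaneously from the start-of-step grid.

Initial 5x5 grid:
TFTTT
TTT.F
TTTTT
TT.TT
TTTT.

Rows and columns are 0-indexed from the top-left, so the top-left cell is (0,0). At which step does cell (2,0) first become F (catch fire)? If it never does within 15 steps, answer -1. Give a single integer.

Step 1: cell (2,0)='T' (+5 fires, +2 burnt)
Step 2: cell (2,0)='T' (+6 fires, +5 burnt)
Step 3: cell (2,0)='F' (+4 fires, +6 burnt)
  -> target ignites at step 3
Step 4: cell (2,0)='.' (+3 fires, +4 burnt)
Step 5: cell (2,0)='.' (+2 fires, +3 burnt)
Step 6: cell (2,0)='.' (+0 fires, +2 burnt)
  fire out at step 6

3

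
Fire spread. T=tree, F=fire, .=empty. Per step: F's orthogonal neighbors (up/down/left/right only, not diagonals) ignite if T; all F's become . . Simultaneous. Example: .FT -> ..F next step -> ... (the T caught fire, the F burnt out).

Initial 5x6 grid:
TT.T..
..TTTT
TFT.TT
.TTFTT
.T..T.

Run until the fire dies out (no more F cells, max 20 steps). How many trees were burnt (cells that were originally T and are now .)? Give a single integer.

Answer: 15

Derivation:
Step 1: +5 fires, +2 burnt (F count now 5)
Step 2: +5 fires, +5 burnt (F count now 5)
Step 3: +3 fires, +5 burnt (F count now 3)
Step 4: +2 fires, +3 burnt (F count now 2)
Step 5: +0 fires, +2 burnt (F count now 0)
Fire out after step 5
Initially T: 17, now '.': 28
Total burnt (originally-T cells now '.'): 15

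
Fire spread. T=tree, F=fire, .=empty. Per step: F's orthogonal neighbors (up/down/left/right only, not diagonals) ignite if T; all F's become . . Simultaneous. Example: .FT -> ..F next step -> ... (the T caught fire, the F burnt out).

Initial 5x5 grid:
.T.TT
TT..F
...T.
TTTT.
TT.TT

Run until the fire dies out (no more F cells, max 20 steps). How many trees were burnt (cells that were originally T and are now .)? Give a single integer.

Step 1: +1 fires, +1 burnt (F count now 1)
Step 2: +1 fires, +1 burnt (F count now 1)
Step 3: +0 fires, +1 burnt (F count now 0)
Fire out after step 3
Initially T: 14, now '.': 13
Total burnt (originally-T cells now '.'): 2

Answer: 2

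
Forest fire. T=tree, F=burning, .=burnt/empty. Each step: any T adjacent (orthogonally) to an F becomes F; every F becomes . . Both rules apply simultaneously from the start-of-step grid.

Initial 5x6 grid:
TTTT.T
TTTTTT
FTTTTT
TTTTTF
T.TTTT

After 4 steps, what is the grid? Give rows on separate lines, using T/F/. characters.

Step 1: 6 trees catch fire, 2 burn out
  TTTT.T
  FTTTTT
  .FTTTF
  FTTTF.
  T.TTTF
Step 2: 9 trees catch fire, 6 burn out
  FTTT.T
  .FTTTF
  ..FTF.
  .FTF..
  F.TTF.
Step 3: 7 trees catch fire, 9 burn out
  .FTT.F
  ..FTF.
  ...F..
  ..F...
  ..TF..
Step 4: 3 trees catch fire, 7 burn out
  ..FT..
  ...F..
  ......
  ......
  ..F...

..FT..
...F..
......
......
..F...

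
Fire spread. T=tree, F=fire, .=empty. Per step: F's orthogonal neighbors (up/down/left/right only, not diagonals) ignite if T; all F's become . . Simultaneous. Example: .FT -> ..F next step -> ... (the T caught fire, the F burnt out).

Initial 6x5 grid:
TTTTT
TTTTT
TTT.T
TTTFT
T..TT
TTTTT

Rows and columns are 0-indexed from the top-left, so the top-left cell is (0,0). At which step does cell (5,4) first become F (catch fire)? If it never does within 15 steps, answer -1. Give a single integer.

Step 1: cell (5,4)='T' (+3 fires, +1 burnt)
Step 2: cell (5,4)='T' (+5 fires, +3 burnt)
Step 3: cell (5,4)='F' (+6 fires, +5 burnt)
  -> target ignites at step 3
Step 4: cell (5,4)='.' (+7 fires, +6 burnt)
Step 5: cell (5,4)='.' (+4 fires, +7 burnt)
Step 6: cell (5,4)='.' (+1 fires, +4 burnt)
Step 7: cell (5,4)='.' (+0 fires, +1 burnt)
  fire out at step 7

3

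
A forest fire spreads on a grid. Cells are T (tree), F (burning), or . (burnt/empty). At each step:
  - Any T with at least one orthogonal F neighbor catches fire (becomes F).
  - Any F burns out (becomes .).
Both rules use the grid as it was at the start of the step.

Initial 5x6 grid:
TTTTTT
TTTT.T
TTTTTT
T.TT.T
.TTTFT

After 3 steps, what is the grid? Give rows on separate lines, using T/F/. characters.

Step 1: 2 trees catch fire, 1 burn out
  TTTTTT
  TTTT.T
  TTTTTT
  T.TT.T
  .TTF.F
Step 2: 3 trees catch fire, 2 burn out
  TTTTTT
  TTTT.T
  TTTTTT
  T.TF.F
  .TF...
Step 3: 4 trees catch fire, 3 burn out
  TTTTTT
  TTTT.T
  TTTFTF
  T.F...
  .F....

TTTTTT
TTTT.T
TTTFTF
T.F...
.F....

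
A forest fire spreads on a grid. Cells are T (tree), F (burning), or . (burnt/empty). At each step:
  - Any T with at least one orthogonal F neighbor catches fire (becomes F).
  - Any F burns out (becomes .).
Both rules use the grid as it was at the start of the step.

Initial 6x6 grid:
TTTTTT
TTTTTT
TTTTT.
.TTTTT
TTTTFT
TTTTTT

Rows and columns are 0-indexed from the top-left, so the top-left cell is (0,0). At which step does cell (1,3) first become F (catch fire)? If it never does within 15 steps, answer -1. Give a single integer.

Step 1: cell (1,3)='T' (+4 fires, +1 burnt)
Step 2: cell (1,3)='T' (+6 fires, +4 burnt)
Step 3: cell (1,3)='T' (+5 fires, +6 burnt)
Step 4: cell (1,3)='F' (+7 fires, +5 burnt)
  -> target ignites at step 4
Step 5: cell (1,3)='.' (+5 fires, +7 burnt)
Step 6: cell (1,3)='.' (+3 fires, +5 burnt)
Step 7: cell (1,3)='.' (+2 fires, +3 burnt)
Step 8: cell (1,3)='.' (+1 fires, +2 burnt)
Step 9: cell (1,3)='.' (+0 fires, +1 burnt)
  fire out at step 9

4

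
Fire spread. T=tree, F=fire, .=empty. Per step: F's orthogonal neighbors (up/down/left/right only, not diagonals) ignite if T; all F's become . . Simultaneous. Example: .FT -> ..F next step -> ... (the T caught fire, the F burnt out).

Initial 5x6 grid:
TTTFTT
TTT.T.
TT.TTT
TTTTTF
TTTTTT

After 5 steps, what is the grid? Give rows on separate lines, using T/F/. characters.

Step 1: 5 trees catch fire, 2 burn out
  TTF.FT
  TTT.T.
  TT.TTF
  TTTTF.
  TTTTTF
Step 2: 7 trees catch fire, 5 burn out
  TF...F
  TTF.F.
  TT.TF.
  TTTF..
  TTTTF.
Step 3: 5 trees catch fire, 7 burn out
  F.....
  TF....
  TT.F..
  TTF...
  TTTF..
Step 4: 4 trees catch fire, 5 burn out
  ......
  F.....
  TF....
  TF....
  TTF...
Step 5: 3 trees catch fire, 4 burn out
  ......
  ......
  F.....
  F.....
  TF....

......
......
F.....
F.....
TF....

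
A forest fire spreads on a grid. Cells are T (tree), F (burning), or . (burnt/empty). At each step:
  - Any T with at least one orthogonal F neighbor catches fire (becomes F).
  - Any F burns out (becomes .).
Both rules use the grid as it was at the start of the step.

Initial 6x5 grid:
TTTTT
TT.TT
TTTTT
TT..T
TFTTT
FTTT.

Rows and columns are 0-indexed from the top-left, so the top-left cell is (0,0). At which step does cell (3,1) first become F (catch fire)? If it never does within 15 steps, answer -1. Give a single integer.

Step 1: cell (3,1)='F' (+4 fires, +2 burnt)
  -> target ignites at step 1
Step 2: cell (3,1)='.' (+4 fires, +4 burnt)
Step 3: cell (3,1)='.' (+5 fires, +4 burnt)
Step 4: cell (3,1)='.' (+4 fires, +5 burnt)
Step 5: cell (3,1)='.' (+4 fires, +4 burnt)
Step 6: cell (3,1)='.' (+2 fires, +4 burnt)
Step 7: cell (3,1)='.' (+1 fires, +2 burnt)
Step 8: cell (3,1)='.' (+0 fires, +1 burnt)
  fire out at step 8

1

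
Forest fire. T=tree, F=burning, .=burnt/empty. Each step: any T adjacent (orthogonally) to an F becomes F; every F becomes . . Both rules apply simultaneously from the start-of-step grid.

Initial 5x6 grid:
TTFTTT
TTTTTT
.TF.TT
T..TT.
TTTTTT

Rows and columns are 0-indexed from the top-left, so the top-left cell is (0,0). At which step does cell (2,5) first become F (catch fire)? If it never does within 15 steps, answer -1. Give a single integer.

Step 1: cell (2,5)='T' (+4 fires, +2 burnt)
Step 2: cell (2,5)='T' (+4 fires, +4 burnt)
Step 3: cell (2,5)='T' (+3 fires, +4 burnt)
Step 4: cell (2,5)='T' (+2 fires, +3 burnt)
Step 5: cell (2,5)='F' (+2 fires, +2 burnt)
  -> target ignites at step 5
Step 6: cell (2,5)='.' (+2 fires, +2 burnt)
Step 7: cell (2,5)='.' (+2 fires, +2 burnt)
Step 8: cell (2,5)='.' (+1 fires, +2 burnt)
Step 9: cell (2,5)='.' (+1 fires, +1 burnt)
Step 10: cell (2,5)='.' (+1 fires, +1 burnt)
Step 11: cell (2,5)='.' (+1 fires, +1 burnt)
Step 12: cell (2,5)='.' (+0 fires, +1 burnt)
  fire out at step 12

5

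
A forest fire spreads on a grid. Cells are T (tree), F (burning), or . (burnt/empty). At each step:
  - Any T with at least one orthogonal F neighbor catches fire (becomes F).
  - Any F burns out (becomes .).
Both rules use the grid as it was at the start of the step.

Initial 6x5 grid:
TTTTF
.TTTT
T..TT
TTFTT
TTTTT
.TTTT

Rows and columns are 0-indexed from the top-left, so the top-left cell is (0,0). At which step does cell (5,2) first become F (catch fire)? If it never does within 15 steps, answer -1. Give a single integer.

Step 1: cell (5,2)='T' (+5 fires, +2 burnt)
Step 2: cell (5,2)='F' (+9 fires, +5 burnt)
  -> target ignites at step 2
Step 3: cell (5,2)='.' (+7 fires, +9 burnt)
Step 4: cell (5,2)='.' (+3 fires, +7 burnt)
Step 5: cell (5,2)='.' (+0 fires, +3 burnt)
  fire out at step 5

2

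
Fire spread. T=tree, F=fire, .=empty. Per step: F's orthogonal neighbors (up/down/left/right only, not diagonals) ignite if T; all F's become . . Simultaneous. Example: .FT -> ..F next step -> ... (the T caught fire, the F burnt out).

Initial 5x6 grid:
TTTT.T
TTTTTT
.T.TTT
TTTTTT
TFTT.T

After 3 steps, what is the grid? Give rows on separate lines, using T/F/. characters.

Step 1: 3 trees catch fire, 1 burn out
  TTTT.T
  TTTTTT
  .T.TTT
  TFTTTT
  F.FT.T
Step 2: 4 trees catch fire, 3 burn out
  TTTT.T
  TTTTTT
  .F.TTT
  F.FTTT
  ...F.T
Step 3: 2 trees catch fire, 4 burn out
  TTTT.T
  TFTTTT
  ...TTT
  ...FTT
  .....T

TTTT.T
TFTTTT
...TTT
...FTT
.....T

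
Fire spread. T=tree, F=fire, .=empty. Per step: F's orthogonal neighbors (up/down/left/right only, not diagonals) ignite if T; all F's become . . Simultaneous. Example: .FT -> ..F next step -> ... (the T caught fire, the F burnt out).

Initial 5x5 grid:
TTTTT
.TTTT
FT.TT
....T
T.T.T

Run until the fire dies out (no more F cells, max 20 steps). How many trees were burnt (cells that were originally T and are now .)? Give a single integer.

Step 1: +1 fires, +1 burnt (F count now 1)
Step 2: +1 fires, +1 burnt (F count now 1)
Step 3: +2 fires, +1 burnt (F count now 2)
Step 4: +3 fires, +2 burnt (F count now 3)
Step 5: +3 fires, +3 burnt (F count now 3)
Step 6: +2 fires, +3 burnt (F count now 2)
Step 7: +1 fires, +2 burnt (F count now 1)
Step 8: +1 fires, +1 burnt (F count now 1)
Step 9: +0 fires, +1 burnt (F count now 0)
Fire out after step 9
Initially T: 16, now '.': 23
Total burnt (originally-T cells now '.'): 14

Answer: 14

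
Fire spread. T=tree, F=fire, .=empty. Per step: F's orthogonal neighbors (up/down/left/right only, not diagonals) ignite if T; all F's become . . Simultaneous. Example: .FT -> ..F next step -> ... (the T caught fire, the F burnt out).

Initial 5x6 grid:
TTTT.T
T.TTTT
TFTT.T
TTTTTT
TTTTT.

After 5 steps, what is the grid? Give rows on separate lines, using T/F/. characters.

Step 1: 3 trees catch fire, 1 burn out
  TTTT.T
  T.TTTT
  F.FT.T
  TFTTTT
  TTTTT.
Step 2: 6 trees catch fire, 3 burn out
  TTTT.T
  F.FTTT
  ...F.T
  F.FTTT
  TFTTT.
Step 3: 6 trees catch fire, 6 burn out
  FTFT.T
  ...FTT
  .....T
  ...FTT
  F.FTT.
Step 4: 5 trees catch fire, 6 burn out
  .F.F.T
  ....FT
  .....T
  ....FT
  ...FT.
Step 5: 3 trees catch fire, 5 burn out
  .....T
  .....F
  .....T
  .....F
  ....F.

.....T
.....F
.....T
.....F
....F.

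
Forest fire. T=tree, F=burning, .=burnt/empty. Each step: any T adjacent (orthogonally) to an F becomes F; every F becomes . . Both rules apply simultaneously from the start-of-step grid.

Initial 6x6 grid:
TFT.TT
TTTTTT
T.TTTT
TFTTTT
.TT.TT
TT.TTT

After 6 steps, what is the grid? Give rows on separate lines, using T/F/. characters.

Step 1: 6 trees catch fire, 2 burn out
  F.F.TT
  TFTTTT
  T.TTTT
  F.FTTT
  .FT.TT
  TT.TTT
Step 2: 7 trees catch fire, 6 burn out
  ....TT
  F.FTTT
  F.FTTT
  ...FTT
  ..F.TT
  TF.TTT
Step 3: 4 trees catch fire, 7 burn out
  ....TT
  ...FTT
  ...FTT
  ....FT
  ....TT
  F..TTT
Step 4: 4 trees catch fire, 4 burn out
  ....TT
  ....FT
  ....FT
  .....F
  ....FT
  ...TTT
Step 5: 5 trees catch fire, 4 burn out
  ....FT
  .....F
  .....F
  ......
  .....F
  ...TFT
Step 6: 3 trees catch fire, 5 burn out
  .....F
  ......
  ......
  ......
  ......
  ...F.F

.....F
......
......
......
......
...F.F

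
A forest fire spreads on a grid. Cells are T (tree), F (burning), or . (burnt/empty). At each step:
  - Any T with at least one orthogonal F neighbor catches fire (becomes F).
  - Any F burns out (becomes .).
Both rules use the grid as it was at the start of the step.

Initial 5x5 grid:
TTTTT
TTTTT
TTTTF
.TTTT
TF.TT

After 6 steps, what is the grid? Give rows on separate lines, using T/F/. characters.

Step 1: 5 trees catch fire, 2 burn out
  TTTTT
  TTTTF
  TTTF.
  .FTTF
  F..TT
Step 2: 7 trees catch fire, 5 burn out
  TTTTF
  TTTF.
  TFF..
  ..FF.
  ...TF
Step 3: 5 trees catch fire, 7 burn out
  TTTF.
  TFF..
  F....
  .....
  ...F.
Step 4: 3 trees catch fire, 5 burn out
  TFF..
  F....
  .....
  .....
  .....
Step 5: 1 trees catch fire, 3 burn out
  F....
  .....
  .....
  .....
  .....
Step 6: 0 trees catch fire, 1 burn out
  .....
  .....
  .....
  .....
  .....

.....
.....
.....
.....
.....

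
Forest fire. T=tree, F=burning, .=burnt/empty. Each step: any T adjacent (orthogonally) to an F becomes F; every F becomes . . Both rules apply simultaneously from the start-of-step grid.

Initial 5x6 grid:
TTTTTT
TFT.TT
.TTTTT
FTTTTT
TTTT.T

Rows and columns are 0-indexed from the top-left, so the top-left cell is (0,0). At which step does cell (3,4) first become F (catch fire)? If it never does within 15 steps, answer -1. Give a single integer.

Step 1: cell (3,4)='T' (+6 fires, +2 burnt)
Step 2: cell (3,4)='T' (+5 fires, +6 burnt)
Step 3: cell (3,4)='T' (+4 fires, +5 burnt)
Step 4: cell (3,4)='F' (+4 fires, +4 burnt)
  -> target ignites at step 4
Step 5: cell (3,4)='.' (+4 fires, +4 burnt)
Step 6: cell (3,4)='.' (+2 fires, +4 burnt)
Step 7: cell (3,4)='.' (+0 fires, +2 burnt)
  fire out at step 7

4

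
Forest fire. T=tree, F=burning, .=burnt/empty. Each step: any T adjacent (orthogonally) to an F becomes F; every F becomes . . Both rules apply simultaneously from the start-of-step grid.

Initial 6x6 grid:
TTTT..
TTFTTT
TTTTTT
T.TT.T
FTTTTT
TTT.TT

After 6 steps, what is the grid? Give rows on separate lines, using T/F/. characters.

Step 1: 7 trees catch fire, 2 burn out
  TTFT..
  TF.FTT
  TTFTTT
  F.TT.T
  .FTTTT
  FTT.TT
Step 2: 10 trees catch fire, 7 burn out
  TF.F..
  F...FT
  FF.FTT
  ..FT.T
  ..FTTT
  .FT.TT
Step 3: 6 trees catch fire, 10 burn out
  F.....
  .....F
  ....FT
  ...F.T
  ...FTT
  ..F.TT
Step 4: 2 trees catch fire, 6 burn out
  ......
  ......
  .....F
  .....T
  ....FT
  ....TT
Step 5: 3 trees catch fire, 2 burn out
  ......
  ......
  ......
  .....F
  .....F
  ....FT
Step 6: 1 trees catch fire, 3 burn out
  ......
  ......
  ......
  ......
  ......
  .....F

......
......
......
......
......
.....F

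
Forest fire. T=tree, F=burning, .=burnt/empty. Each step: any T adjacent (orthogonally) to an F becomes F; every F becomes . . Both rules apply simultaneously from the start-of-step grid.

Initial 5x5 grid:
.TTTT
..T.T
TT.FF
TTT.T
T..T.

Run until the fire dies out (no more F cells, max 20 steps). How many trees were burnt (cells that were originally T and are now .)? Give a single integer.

Answer: 7

Derivation:
Step 1: +2 fires, +2 burnt (F count now 2)
Step 2: +1 fires, +2 burnt (F count now 1)
Step 3: +1 fires, +1 burnt (F count now 1)
Step 4: +1 fires, +1 burnt (F count now 1)
Step 5: +2 fires, +1 burnt (F count now 2)
Step 6: +0 fires, +2 burnt (F count now 0)
Fire out after step 6
Initially T: 14, now '.': 18
Total burnt (originally-T cells now '.'): 7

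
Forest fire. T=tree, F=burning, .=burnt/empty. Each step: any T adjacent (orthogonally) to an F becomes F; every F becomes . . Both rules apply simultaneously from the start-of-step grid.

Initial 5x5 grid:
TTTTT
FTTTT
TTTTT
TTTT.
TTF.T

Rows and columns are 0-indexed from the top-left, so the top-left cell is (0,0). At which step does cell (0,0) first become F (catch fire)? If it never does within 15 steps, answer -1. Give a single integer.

Step 1: cell (0,0)='F' (+5 fires, +2 burnt)
  -> target ignites at step 1
Step 2: cell (0,0)='.' (+8 fires, +5 burnt)
Step 3: cell (0,0)='.' (+3 fires, +8 burnt)
Step 4: cell (0,0)='.' (+3 fires, +3 burnt)
Step 5: cell (0,0)='.' (+1 fires, +3 burnt)
Step 6: cell (0,0)='.' (+0 fires, +1 burnt)
  fire out at step 6

1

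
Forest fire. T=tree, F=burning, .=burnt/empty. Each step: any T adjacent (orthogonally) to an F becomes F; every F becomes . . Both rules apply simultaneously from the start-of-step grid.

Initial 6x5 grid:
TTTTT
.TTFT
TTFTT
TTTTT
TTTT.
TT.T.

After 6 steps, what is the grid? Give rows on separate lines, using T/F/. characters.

Step 1: 6 trees catch fire, 2 burn out
  TTTFT
  .TF.F
  TF.FT
  TTFTT
  TTTT.
  TT.T.
Step 2: 8 trees catch fire, 6 burn out
  TTF.F
  .F...
  F...F
  TF.FT
  TTFT.
  TT.T.
Step 3: 5 trees catch fire, 8 burn out
  TF...
  .....
  .....
  F...F
  TF.F.
  TT.T.
Step 4: 4 trees catch fire, 5 burn out
  F....
  .....
  .....
  .....
  F....
  TF.F.
Step 5: 1 trees catch fire, 4 burn out
  .....
  .....
  .....
  .....
  .....
  F....
Step 6: 0 trees catch fire, 1 burn out
  .....
  .....
  .....
  .....
  .....
  .....

.....
.....
.....
.....
.....
.....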